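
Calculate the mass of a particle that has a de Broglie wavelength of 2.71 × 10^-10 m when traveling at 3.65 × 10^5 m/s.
6.70 × 10^-30 kg

From the de Broglie relation λ = h/(mv), we solve for m:

m = h/(λv)
m = (6.626 × 10^-34 J·s) / (2.71 × 10^-10 m × 3.65 × 10^5 m/s)
m = 6.70 × 10^-30 kg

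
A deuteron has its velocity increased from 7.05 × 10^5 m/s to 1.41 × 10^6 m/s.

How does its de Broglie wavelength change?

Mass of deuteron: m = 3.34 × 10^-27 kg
The wavelength decreases by a factor of 2.

Using λ = h/(mv):

Initial wavelength: λ₁ = h/(mv₁) = 2.81 × 10^-13 m
Final wavelength: λ₂ = h/(mv₂) = 1.41 × 10^-13 m

Since λ ∝ 1/v, when velocity increases by a factor of 2, the wavelength decreases by a factor of 2.

λ₂/λ₁ = v₁/v₂ = 1/2

The wavelength decreases by a factor of 2.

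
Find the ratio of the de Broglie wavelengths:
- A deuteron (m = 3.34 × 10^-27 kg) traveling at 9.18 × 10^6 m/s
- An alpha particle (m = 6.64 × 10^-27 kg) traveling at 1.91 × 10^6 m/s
λ₁/λ₂ = 0.414

Using λ = h/(mv):

λ₁ = h/(m₁v₁) = 2.16 × 10^-14 m
λ₂ = h/(m₂v₂) = 5.22 × 10^-14 m

Ratio λ₁/λ₂ = (m₂v₂)/(m₁v₁)
         = (6.64 × 10^-27 kg × 1.91 × 10^6 m/s) / (3.34 × 10^-27 kg × 9.18 × 10^6 m/s)
         = 0.414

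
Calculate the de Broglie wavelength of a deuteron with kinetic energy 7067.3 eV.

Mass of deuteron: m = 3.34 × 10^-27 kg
2.41 × 10^-13 m

Using λ = h/√(2mKE):

First convert KE to Joules: KE = 7067.3 eV = 1.132 × 10^-15 J

λ = h/√(2mKE)
λ = (6.626 × 10^-34 J·s) / √(2 × 3.34 × 10^-27 kg × 1.132 × 10^-15 J)
λ = 2.41 × 10^-13 m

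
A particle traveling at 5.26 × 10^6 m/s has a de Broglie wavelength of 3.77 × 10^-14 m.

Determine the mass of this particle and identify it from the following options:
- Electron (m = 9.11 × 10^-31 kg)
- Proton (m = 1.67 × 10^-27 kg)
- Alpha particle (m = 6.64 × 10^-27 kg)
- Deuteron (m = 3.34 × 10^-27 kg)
The particle is a deuteron.

From λ = h/(mv), solve for mass:

m = h/(λv)
m = (6.626 × 10^-34 J·s) / (3.77 × 10^-14 m × 5.26 × 10^6 m/s)
m = 3.34 × 10^-27 kg

Comparing with the listed masses, this is closest to a deuteron.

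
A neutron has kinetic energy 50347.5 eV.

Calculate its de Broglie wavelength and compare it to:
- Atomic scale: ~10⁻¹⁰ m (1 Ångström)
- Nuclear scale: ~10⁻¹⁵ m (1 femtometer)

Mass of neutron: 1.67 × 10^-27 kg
λ = 1.28 × 10^-13 m, which is between nuclear and atomic scales.

Using λ = h/√(2mKE):

KE = 50347.5 eV = 8.067 × 10^-15 J

λ = h/√(2mKE)
λ = (6.626 × 10^-34 J·s) / √(2 × 1.67 × 10^-27 kg × 8.067 × 10^-15 J)
λ = 1.28 × 10^-13 m

Comparison:
- Atomic scale (10⁻¹⁰ m): λ is 0.0013× this size
- Nuclear scale (10⁻¹⁵ m): λ is 1.3e+02× this size

The wavelength is between nuclear and atomic scales.

This wavelength is appropriate for probing atomic structure but too large for nuclear physics experiments.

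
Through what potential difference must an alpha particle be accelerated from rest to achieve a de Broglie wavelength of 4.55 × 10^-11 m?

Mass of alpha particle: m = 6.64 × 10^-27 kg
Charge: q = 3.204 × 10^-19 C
4.98 × 10^-2 V

From λ = h/√(2mqV), we solve for V:

λ² = h²/(2mqV)
V = h²/(2mqλ²)
V = (6.626 × 10^-34 J·s)² / (2 × 6.64 × 10^-27 kg × 3.204 × 10^-19 C × (4.55 × 10^-11 m)²)
V = 4.98 × 10^-2 V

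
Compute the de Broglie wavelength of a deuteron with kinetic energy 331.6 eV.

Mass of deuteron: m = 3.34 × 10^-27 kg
1.11 × 10^-12 m

Using λ = h/√(2mKE):

First convert KE to Joules: KE = 331.6 eV = 5.313 × 10^-17 J

λ = h/√(2mKE)
λ = (6.626 × 10^-34 J·s) / √(2 × 3.34 × 10^-27 kg × 5.313 × 10^-17 J)
λ = 1.11 × 10^-12 m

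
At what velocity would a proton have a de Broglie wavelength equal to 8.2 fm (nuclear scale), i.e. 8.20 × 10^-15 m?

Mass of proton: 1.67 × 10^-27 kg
4.84 × 10^7 m/s

From λ = h/(mv), solve for v:

v = h/(mλ)
v = (6.626 × 10^-34 J·s) / (1.67 × 10^-27 kg × 8.20 × 10^-15 m)
v = 4.84 × 10^7 m/s

Note: This velocity is 16.1% of the speed of light, so relativistic corrections would be needed for a more accurate calculation.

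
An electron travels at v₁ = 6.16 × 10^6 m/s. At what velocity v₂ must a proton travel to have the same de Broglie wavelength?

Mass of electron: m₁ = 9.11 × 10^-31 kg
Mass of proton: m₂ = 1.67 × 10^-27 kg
v₂ = 3.36 × 10^3 m/s

For equal de Broglie wavelengths: λ₁ = λ₂

h/(m₁v₁) = h/(m₂v₂)
m₁v₁ = m₂v₂
v₂ = v₁ · (m₁/m₂)

v₂ = 6.16 × 10^6 m/s × (9.11 × 10^-31 kg / 1.67 × 10^-27 kg)
v₂ = 3.36 × 10^3 m/s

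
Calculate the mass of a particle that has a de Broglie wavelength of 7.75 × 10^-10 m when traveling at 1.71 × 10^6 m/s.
5.00 × 10^-31 kg

From the de Broglie relation λ = h/(mv), we solve for m:

m = h/(λv)
m = (6.626 × 10^-34 J·s) / (7.75 × 10^-10 m × 1.71 × 10^6 m/s)
m = 5.00 × 10^-31 kg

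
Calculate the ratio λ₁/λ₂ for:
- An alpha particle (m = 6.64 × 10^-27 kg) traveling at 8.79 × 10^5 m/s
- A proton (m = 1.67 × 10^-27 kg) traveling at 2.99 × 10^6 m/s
λ₁/λ₂ = 0.856

Using λ = h/(mv):

λ₁ = h/(m₁v₁) = 1.14 × 10^-13 m
λ₂ = h/(m₂v₂) = 1.33 × 10^-13 m

Ratio λ₁/λ₂ = (m₂v₂)/(m₁v₁)
         = (1.67 × 10^-27 kg × 2.99 × 10^6 m/s) / (6.64 × 10^-27 kg × 8.79 × 10^5 m/s)
         = 0.856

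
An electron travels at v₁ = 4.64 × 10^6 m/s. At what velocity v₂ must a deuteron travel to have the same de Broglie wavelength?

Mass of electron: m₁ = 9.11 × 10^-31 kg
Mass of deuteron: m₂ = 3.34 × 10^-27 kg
v₂ = 1.27 × 10^3 m/s

For equal de Broglie wavelengths: λ₁ = λ₂

h/(m₁v₁) = h/(m₂v₂)
m₁v₁ = m₂v₂
v₂ = v₁ · (m₁/m₂)

v₂ = 4.64 × 10^6 m/s × (9.11 × 10^-31 kg / 3.34 × 10^-27 kg)
v₂ = 1.27 × 10^3 m/s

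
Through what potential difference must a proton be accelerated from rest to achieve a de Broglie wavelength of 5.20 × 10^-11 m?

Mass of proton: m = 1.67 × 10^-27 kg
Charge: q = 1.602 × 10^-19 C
3.03 × 10^-1 V

From λ = h/√(2mqV), we solve for V:

λ² = h²/(2mqV)
V = h²/(2mqλ²)
V = (6.626 × 10^-34 J·s)² / (2 × 1.67 × 10^-27 kg × 1.602 × 10^-19 C × (5.20 × 10^-11 m)²)
V = 3.03 × 10^-1 V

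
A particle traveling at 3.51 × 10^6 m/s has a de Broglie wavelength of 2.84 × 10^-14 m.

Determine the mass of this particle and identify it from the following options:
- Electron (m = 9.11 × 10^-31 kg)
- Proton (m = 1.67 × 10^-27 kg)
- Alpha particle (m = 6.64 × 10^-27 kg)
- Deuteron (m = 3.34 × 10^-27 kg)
The particle is an alpha particle.

From λ = h/(mv), solve for mass:

m = h/(λv)
m = (6.626 × 10^-34 J·s) / (2.84 × 10^-14 m × 3.51 × 10^6 m/s)
m = 6.65 × 10^-27 kg

Comparing with the listed masses, this is closest to an alpha particle.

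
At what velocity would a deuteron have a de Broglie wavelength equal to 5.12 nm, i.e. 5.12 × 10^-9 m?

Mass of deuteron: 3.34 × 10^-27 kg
3.87 × 10^1 m/s

From λ = h/(mv), solve for v:

v = h/(mλ)
v = (6.626 × 10^-34 J·s) / (3.34 × 10^-27 kg × 5.12 × 10^-9 m)
v = 3.87 × 10^1 m/s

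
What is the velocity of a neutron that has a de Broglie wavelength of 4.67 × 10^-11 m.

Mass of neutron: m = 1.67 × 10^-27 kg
8.50 × 10^3 m/s

From the de Broglie relation λ = h/(mv), we solve for v:

v = h/(mλ)
v = (6.626 × 10^-34 J·s) / (1.67 × 10^-27 kg × 4.67 × 10^-11 m)
v = 8.50 × 10^3 m/s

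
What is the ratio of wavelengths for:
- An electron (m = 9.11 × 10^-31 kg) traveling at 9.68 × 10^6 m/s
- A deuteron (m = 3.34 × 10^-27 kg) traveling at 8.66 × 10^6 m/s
λ₁/λ₂ = 3.28 × 10^3

Using λ = h/(mv):

λ₁ = h/(m₁v₁) = 7.51 × 10^-11 m
λ₂ = h/(m₂v₂) = 2.29 × 10^-14 m

Ratio λ₁/λ₂ = (m₂v₂)/(m₁v₁)
         = (3.34 × 10^-27 kg × 8.66 × 10^6 m/s) / (9.11 × 10^-31 kg × 9.68 × 10^6 m/s)
         = 3.28 × 10^3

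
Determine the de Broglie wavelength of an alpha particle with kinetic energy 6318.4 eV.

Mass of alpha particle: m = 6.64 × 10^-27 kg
1.81 × 10^-13 m

Using λ = h/√(2mKE):

First convert KE to Joules: KE = 6318.4 eV = 1.012 × 10^-15 J

λ = h/√(2mKE)
λ = (6.626 × 10^-34 J·s) / √(2 × 6.64 × 10^-27 kg × 1.012 × 10^-15 J)
λ = 1.81 × 10^-13 m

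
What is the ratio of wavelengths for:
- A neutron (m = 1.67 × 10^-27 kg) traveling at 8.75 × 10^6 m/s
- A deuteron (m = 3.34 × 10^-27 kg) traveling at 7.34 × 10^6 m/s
λ₁/λ₂ = 1.68

Using λ = h/(mv):

λ₁ = h/(m₁v₁) = 4.53 × 10^-14 m
λ₂ = h/(m₂v₂) = 2.70 × 10^-14 m

Ratio λ₁/λ₂ = (m₂v₂)/(m₁v₁)
         = (3.34 × 10^-27 kg × 7.34 × 10^6 m/s) / (1.67 × 10^-27 kg × 8.75 × 10^6 m/s)
         = 1.68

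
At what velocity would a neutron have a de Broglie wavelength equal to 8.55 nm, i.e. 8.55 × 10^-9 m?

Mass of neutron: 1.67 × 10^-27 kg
4.64 × 10^1 m/s

From λ = h/(mv), solve for v:

v = h/(mλ)
v = (6.626 × 10^-34 J·s) / (1.67 × 10^-27 kg × 8.55 × 10^-9 m)
v = 4.64 × 10^1 m/s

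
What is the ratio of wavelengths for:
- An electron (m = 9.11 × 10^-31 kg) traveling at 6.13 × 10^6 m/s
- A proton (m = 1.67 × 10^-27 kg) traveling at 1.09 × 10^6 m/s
λ₁/λ₂ = 326

Using λ = h/(mv):

λ₁ = h/(m₁v₁) = 1.19 × 10^-10 m
λ₂ = h/(m₂v₂) = 3.64 × 10^-13 m

Ratio λ₁/λ₂ = (m₂v₂)/(m₁v₁)
         = (1.67 × 10^-27 kg × 1.09 × 10^6 m/s) / (9.11 × 10^-31 kg × 6.13 × 10^6 m/s)
         = 326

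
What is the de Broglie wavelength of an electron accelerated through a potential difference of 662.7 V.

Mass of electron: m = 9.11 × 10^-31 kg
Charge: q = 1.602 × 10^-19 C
4.76 × 10^-11 m

When a particle is accelerated through voltage V, it gains kinetic energy KE = qV.

The de Broglie wavelength is then λ = h/√(2mqV):

λ = h/√(2mqV)
λ = (6.626 × 10^-34 J·s) / √(2 × 9.11 × 10^-31 kg × 1.602 × 10^-19 C × 662.7 V)
λ = 4.76 × 10^-11 m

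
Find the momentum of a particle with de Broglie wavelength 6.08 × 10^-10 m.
1.09 × 10^-24 kg·m/s

From the de Broglie relation λ = h/p, we solve for p:

p = h/λ
p = (6.626 × 10^-34 J·s) / (6.08 × 10^-10 m)
p = 1.09 × 10^-24 kg·m/s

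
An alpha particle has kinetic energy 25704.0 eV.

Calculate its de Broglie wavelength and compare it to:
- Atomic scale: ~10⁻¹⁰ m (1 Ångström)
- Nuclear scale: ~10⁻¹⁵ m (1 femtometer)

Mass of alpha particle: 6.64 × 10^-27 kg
λ = 8.96 × 10^-14 m, which is between nuclear and atomic scales.

Using λ = h/√(2mKE):

KE = 25704.0 eV = 4.118 × 10^-15 J

λ = h/√(2mKE)
λ = (6.626 × 10^-34 J·s) / √(2 × 6.64 × 10^-27 kg × 4.118 × 10^-15 J)
λ = 8.96 × 10^-14 m

Comparison:
- Atomic scale (10⁻¹⁰ m): λ is 0.0009× this size
- Nuclear scale (10⁻¹⁵ m): λ is 90× this size

The wavelength is between nuclear and atomic scales.

This wavelength is appropriate for probing atomic structure but too large for nuclear physics experiments.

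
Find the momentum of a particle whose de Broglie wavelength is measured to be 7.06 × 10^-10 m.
9.39 × 10^-25 kg·m/s

From the de Broglie relation λ = h/p, we solve for p:

p = h/λ
p = (6.626 × 10^-34 J·s) / (7.06 × 10^-10 m)
p = 9.39 × 10^-25 kg·m/s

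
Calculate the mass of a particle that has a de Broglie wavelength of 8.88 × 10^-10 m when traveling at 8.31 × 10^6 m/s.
8.98 × 10^-32 kg

From the de Broglie relation λ = h/(mv), we solve for m:

m = h/(λv)
m = (6.626 × 10^-34 J·s) / (8.88 × 10^-10 m × 8.31 × 10^6 m/s)
m = 8.98 × 10^-32 kg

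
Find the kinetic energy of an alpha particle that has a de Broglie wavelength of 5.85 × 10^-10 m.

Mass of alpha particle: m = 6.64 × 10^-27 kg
9.66 × 10^-23 J (or 6.03 × 10^-4 eV)

From λ = h/√(2mKE), we solve for KE:

λ² = h²/(2mKE)
KE = h²/(2mλ²)
KE = (6.626 × 10^-34 J·s)² / (2 × 6.64 × 10^-27 kg × (5.85 × 10^-10 m)²)
KE = 9.66 × 10^-23 J
KE = 6.03 × 10^-4 eV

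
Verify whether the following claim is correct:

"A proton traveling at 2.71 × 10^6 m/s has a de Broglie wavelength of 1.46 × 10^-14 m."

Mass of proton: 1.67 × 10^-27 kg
False

The claim is incorrect.

Using λ = h/(mv):
λ = (6.626 × 10^-34 J·s) / (1.67 × 10^-27 kg × 2.71 × 10^6 m/s)
λ = 1.46 × 10^-13 m

The actual wavelength differs from the claimed 1.46 × 10^-14 m.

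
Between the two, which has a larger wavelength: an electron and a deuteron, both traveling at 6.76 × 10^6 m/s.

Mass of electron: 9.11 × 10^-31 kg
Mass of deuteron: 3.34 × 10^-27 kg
The electron has the longer wavelength.

Using λ = h/(mv), since both particles have the same velocity, the wavelength depends only on mass.

For electron: λ₁ = h/(m₁v) = 1.08 × 10^-10 m
For deuteron: λ₂ = h/(m₂v) = 2.93 × 10^-14 m

Since λ ∝ 1/m at constant velocity, the lighter particle has the longer wavelength.

The electron has the longer de Broglie wavelength.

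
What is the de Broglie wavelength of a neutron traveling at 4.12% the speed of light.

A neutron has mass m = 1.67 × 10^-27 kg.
3.21 × 10^-14 m

Using the de Broglie relation λ = h/(mv):

v = 4.12% × c = 1.235 × 10^7 m/s

λ = h/(mv)
λ = (6.626 × 10^-34 J·s) / (1.67 × 10^-27 kg × 1.235 × 10^7 m/s)
λ = 3.21 × 10^-14 m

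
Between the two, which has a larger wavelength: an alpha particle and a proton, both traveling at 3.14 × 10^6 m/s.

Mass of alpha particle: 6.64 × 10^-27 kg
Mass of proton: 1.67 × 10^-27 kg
The proton has the longer wavelength.

Using λ = h/(mv), since both particles have the same velocity, the wavelength depends only on mass.

For alpha particle: λ₁ = h/(m₁v) = 3.18 × 10^-14 m
For proton: λ₂ = h/(m₂v) = 1.26 × 10^-13 m

Since λ ∝ 1/m at constant velocity, the lighter particle has the longer wavelength.

The proton has the longer de Broglie wavelength.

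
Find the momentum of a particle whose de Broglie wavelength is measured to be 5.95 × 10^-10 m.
1.11 × 10^-24 kg·m/s

From the de Broglie relation λ = h/p, we solve for p:

p = h/λ
p = (6.626 × 10^-34 J·s) / (5.95 × 10^-10 m)
p = 1.11 × 10^-24 kg·m/s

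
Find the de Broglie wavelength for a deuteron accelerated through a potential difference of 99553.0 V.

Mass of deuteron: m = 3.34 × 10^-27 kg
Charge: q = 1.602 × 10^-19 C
6.42 × 10^-14 m

When a particle is accelerated through voltage V, it gains kinetic energy KE = qV.

The de Broglie wavelength is then λ = h/√(2mqV):

λ = h/√(2mqV)
λ = (6.626 × 10^-34 J·s) / √(2 × 3.34 × 10^-27 kg × 1.602 × 10^-19 C × 99553.0 V)
λ = 6.42 × 10^-14 m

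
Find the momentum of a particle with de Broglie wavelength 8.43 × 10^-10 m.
7.86 × 10^-25 kg·m/s

From the de Broglie relation λ = h/p, we solve for p:

p = h/λ
p = (6.626 × 10^-34 J·s) / (8.43 × 10^-10 m)
p = 7.86 × 10^-25 kg·m/s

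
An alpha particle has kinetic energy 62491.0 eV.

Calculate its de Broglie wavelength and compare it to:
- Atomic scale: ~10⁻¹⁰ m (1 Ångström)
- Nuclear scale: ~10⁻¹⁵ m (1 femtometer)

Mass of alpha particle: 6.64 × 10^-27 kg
λ = 5.75 × 10^-14 m, which is between nuclear and atomic scales.

Using λ = h/√(2mKE):

KE = 62491.0 eV = 1.001 × 10^-14 J

λ = h/√(2mKE)
λ = (6.626 × 10^-34 J·s) / √(2 × 6.64 × 10^-27 kg × 1.001 × 10^-14 J)
λ = 5.75 × 10^-14 m

Comparison:
- Atomic scale (10⁻¹⁰ m): λ is 0.00057× this size
- Nuclear scale (10⁻¹⁵ m): λ is 57× this size

The wavelength is between nuclear and atomic scales.

This wavelength is appropriate for probing atomic structure but too large for nuclear physics experiments.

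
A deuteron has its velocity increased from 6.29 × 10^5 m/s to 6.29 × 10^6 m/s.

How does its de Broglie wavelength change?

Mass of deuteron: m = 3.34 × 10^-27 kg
The wavelength decreases by a factor of 10.

Using λ = h/(mv):

Initial wavelength: λ₁ = h/(mv₁) = 3.15 × 10^-13 m
Final wavelength: λ₂ = h/(mv₂) = 3.15 × 10^-14 m

Since λ ∝ 1/v, when velocity increases by a factor of 10, the wavelength decreases by a factor of 10.

λ₂/λ₁ = v₁/v₂ = 1/10

The wavelength decreases by a factor of 10.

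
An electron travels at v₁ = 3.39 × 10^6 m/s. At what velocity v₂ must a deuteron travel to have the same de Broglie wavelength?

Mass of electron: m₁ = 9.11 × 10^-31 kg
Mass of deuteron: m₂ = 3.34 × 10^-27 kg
v₂ = 9.25 × 10^2 m/s

For equal de Broglie wavelengths: λ₁ = λ₂

h/(m₁v₁) = h/(m₂v₂)
m₁v₁ = m₂v₂
v₂ = v₁ · (m₁/m₂)

v₂ = 3.39 × 10^6 m/s × (9.11 × 10^-31 kg / 3.34 × 10^-27 kg)
v₂ = 9.25 × 10^2 m/s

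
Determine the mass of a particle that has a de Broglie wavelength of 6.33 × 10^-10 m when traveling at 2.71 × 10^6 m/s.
3.86 × 10^-31 kg

From the de Broglie relation λ = h/(mv), we solve for m:

m = h/(λv)
m = (6.626 × 10^-34 J·s) / (6.33 × 10^-10 m × 2.71 × 10^6 m/s)
m = 3.86 × 10^-31 kg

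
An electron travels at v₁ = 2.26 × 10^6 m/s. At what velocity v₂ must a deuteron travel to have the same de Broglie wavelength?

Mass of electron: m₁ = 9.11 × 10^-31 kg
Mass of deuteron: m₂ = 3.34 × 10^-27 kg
v₂ = 6.16 × 10^2 m/s

For equal de Broglie wavelengths: λ₁ = λ₂

h/(m₁v₁) = h/(m₂v₂)
m₁v₁ = m₂v₂
v₂ = v₁ · (m₁/m₂)

v₂ = 2.26 × 10^6 m/s × (9.11 × 10^-31 kg / 3.34 × 10^-27 kg)
v₂ = 6.16 × 10^2 m/s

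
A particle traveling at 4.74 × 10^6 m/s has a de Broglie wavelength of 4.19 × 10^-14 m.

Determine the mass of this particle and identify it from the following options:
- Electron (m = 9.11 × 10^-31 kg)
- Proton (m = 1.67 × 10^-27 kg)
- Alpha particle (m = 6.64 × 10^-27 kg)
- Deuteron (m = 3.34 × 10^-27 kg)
The particle is a deuteron.

From λ = h/(mv), solve for mass:

m = h/(λv)
m = (6.626 × 10^-34 J·s) / (4.19 × 10^-14 m × 4.74 × 10^6 m/s)
m = 3.34 × 10^-27 kg

Comparing with the listed masses, this is closest to a deuteron.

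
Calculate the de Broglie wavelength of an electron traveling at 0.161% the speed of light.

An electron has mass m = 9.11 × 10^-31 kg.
1.51 × 10^-9 m

Using the de Broglie relation λ = h/(mv):

v = 0.161% × c = 4.827 × 10^5 m/s

λ = h/(mv)
λ = (6.626 × 10^-34 J·s) / (9.11 × 10^-31 kg × 4.827 × 10^5 m/s)
λ = 1.51 × 10^-9 m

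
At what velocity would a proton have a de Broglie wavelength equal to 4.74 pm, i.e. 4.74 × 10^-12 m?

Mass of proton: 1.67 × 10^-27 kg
8.37 × 10^4 m/s

From λ = h/(mv), solve for v:

v = h/(mλ)
v = (6.626 × 10^-34 J·s) / (1.67 × 10^-27 kg × 4.74 × 10^-12 m)
v = 8.37 × 10^4 m/s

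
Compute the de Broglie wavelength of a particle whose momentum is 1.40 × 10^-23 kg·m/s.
4.73 × 10^-11 m

Using the de Broglie relation λ = h/p:

λ = h/p
λ = (6.626 × 10^-34 J·s) / (1.40 × 10^-23 kg·m/s)
λ = 4.73 × 10^-11 m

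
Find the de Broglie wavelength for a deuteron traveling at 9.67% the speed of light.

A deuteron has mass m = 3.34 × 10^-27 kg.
6.84 × 10^-15 m

Using the de Broglie relation λ = h/(mv):

v = 9.67% × c = 2.899 × 10^7 m/s

λ = h/(mv)
λ = (6.626 × 10^-34 J·s) / (3.34 × 10^-27 kg × 2.899 × 10^7 m/s)
λ = 6.84 × 10^-15 m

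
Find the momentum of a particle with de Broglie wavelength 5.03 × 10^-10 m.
1.32 × 10^-24 kg·m/s

From the de Broglie relation λ = h/p, we solve for p:

p = h/λ
p = (6.626 × 10^-34 J·s) / (5.03 × 10^-10 m)
p = 1.32 × 10^-24 kg·m/s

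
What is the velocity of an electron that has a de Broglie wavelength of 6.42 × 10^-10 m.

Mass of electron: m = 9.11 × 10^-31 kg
1.13 × 10^6 m/s

From the de Broglie relation λ = h/(mv), we solve for v:

v = h/(mλ)
v = (6.626 × 10^-34 J·s) / (9.11 × 10^-31 kg × 6.42 × 10^-10 m)
v = 1.13 × 10^6 m/s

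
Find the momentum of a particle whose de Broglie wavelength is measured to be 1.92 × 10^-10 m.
3.45 × 10^-24 kg·m/s

From the de Broglie relation λ = h/p, we solve for p:

p = h/λ
p = (6.626 × 10^-34 J·s) / (1.92 × 10^-10 m)
p = 3.45 × 10^-24 kg·m/s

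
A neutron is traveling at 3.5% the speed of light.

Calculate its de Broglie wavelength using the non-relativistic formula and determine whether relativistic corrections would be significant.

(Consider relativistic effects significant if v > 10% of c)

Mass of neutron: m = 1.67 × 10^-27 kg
No, relativistic corrections are not needed.

Using the non-relativistic de Broglie formula λ = h/(mv):

v = 3.5% × c = 1.049 × 10^7 m/s

λ = h/(mv)
λ = (6.626 × 10^-34 J·s) / (1.67 × 10^-27 kg × 1.049 × 10^7 m/s)
λ = 3.78 × 10^-14 m

Since v = 3.5% of c < 10% of c, relativistic corrections are NOT significant and this non-relativistic result is a good approximation.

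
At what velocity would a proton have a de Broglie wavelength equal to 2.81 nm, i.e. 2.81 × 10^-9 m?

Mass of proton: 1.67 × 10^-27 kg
1.41 × 10^2 m/s

From λ = h/(mv), solve for v:

v = h/(mλ)
v = (6.626 × 10^-34 J·s) / (1.67 × 10^-27 kg × 2.81 × 10^-9 m)
v = 1.41 × 10^2 m/s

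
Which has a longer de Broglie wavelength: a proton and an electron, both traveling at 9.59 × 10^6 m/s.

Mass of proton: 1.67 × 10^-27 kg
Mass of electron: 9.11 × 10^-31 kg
The electron has the longer wavelength.

Using λ = h/(mv), since both particles have the same velocity, the wavelength depends only on mass.

For proton: λ₁ = h/(m₁v) = 4.14 × 10^-14 m
For electron: λ₂ = h/(m₂v) = 7.58 × 10^-11 m

Since λ ∝ 1/m at constant velocity, the lighter particle has the longer wavelength.

The electron has the longer de Broglie wavelength.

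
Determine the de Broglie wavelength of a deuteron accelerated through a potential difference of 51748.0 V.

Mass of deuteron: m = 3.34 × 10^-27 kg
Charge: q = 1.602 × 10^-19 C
8.90 × 10^-14 m

When a particle is accelerated through voltage V, it gains kinetic energy KE = qV.

The de Broglie wavelength is then λ = h/√(2mqV):

λ = h/√(2mqV)
λ = (6.626 × 10^-34 J·s) / √(2 × 3.34 × 10^-27 kg × 1.602 × 10^-19 C × 51748.0 V)
λ = 8.90 × 10^-14 m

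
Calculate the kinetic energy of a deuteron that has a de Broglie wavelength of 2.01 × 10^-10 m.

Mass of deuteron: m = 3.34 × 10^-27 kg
1.63 × 10^-21 J (or 0.0102 eV)

From λ = h/√(2mKE), we solve for KE:

λ² = h²/(2mKE)
KE = h²/(2mλ²)
KE = (6.626 × 10^-34 J·s)² / (2 × 3.34 × 10^-27 kg × (2.01 × 10^-10 m)²)
KE = 1.63 × 10^-21 J
KE = 0.0102 eV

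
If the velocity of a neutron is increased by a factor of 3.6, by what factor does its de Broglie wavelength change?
The wavelength decreases by a factor of 3.6.

From λ = h/(mv), the wavelength is inversely proportional to velocity:

λ ∝ 1/v

If v → 3.6v, then λ → λ/3.6

When velocity is increased by a factor of 3.6, the wavelength decreases by a factor of 3.6.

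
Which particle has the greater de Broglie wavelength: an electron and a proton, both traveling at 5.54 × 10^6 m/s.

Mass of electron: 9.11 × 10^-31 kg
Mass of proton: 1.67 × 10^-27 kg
The electron has the longer wavelength.

Using λ = h/(mv), since both particles have the same velocity, the wavelength depends only on mass.

For electron: λ₁ = h/(m₁v) = 1.31 × 10^-10 m
For proton: λ₂ = h/(m₂v) = 7.16 × 10^-14 m

Since λ ∝ 1/m at constant velocity, the lighter particle has the longer wavelength.

The electron has the longer de Broglie wavelength.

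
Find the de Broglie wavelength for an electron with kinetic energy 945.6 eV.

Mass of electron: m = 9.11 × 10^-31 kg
3.99 × 10^-11 m

Using λ = h/√(2mKE):

First convert KE to Joules: KE = 945.6 eV = 1.515 × 10^-16 J

λ = h/√(2mKE)
λ = (6.626 × 10^-34 J·s) / √(2 × 9.11 × 10^-31 kg × 1.515 × 10^-16 J)
λ = 3.99 × 10^-11 m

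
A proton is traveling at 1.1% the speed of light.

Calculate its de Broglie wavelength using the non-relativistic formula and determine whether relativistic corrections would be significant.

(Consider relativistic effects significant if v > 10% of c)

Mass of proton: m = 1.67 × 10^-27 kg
No, relativistic corrections are not needed.

Using the non-relativistic de Broglie formula λ = h/(mv):

v = 1.1% × c = 3.298 × 10^6 m/s

λ = h/(mv)
λ = (6.626 × 10^-34 J·s) / (1.67 × 10^-27 kg × 3.298 × 10^6 m/s)
λ = 1.20 × 10^-13 m

Since v = 1.1% of c < 10% of c, relativistic corrections are NOT significant and this non-relativistic result is a good approximation.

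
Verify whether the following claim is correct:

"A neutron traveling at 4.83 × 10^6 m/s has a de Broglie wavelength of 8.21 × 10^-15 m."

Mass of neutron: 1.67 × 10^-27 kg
False

The claim is incorrect.

Using λ = h/(mv):
λ = (6.626 × 10^-34 J·s) / (1.67 × 10^-27 kg × 4.83 × 10^6 m/s)
λ = 8.21 × 10^-14 m

The actual wavelength differs from the claimed 8.21 × 10^-15 m.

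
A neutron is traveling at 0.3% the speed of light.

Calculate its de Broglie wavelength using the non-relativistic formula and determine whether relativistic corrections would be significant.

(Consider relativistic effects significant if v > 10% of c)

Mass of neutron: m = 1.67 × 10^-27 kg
No, relativistic corrections are not needed.

Using the non-relativistic de Broglie formula λ = h/(mv):

v = 0.3% × c = 8.994 × 10^5 m/s

λ = h/(mv)
λ = (6.626 × 10^-34 J·s) / (1.67 × 10^-27 kg × 8.994 × 10^5 m/s)
λ = 4.41 × 10^-13 m

Since v = 0.3% of c < 10% of c, relativistic corrections are NOT significant and this non-relativistic result is a good approximation.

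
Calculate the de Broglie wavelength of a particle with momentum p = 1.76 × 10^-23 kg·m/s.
3.76 × 10^-11 m

Using the de Broglie relation λ = h/p:

λ = h/p
λ = (6.626 × 10^-34 J·s) / (1.76 × 10^-23 kg·m/s)
λ = 3.76 × 10^-11 m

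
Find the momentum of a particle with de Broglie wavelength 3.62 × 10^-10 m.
1.83 × 10^-24 kg·m/s

From the de Broglie relation λ = h/p, we solve for p:

p = h/λ
p = (6.626 × 10^-34 J·s) / (3.62 × 10^-10 m)
p = 1.83 × 10^-24 kg·m/s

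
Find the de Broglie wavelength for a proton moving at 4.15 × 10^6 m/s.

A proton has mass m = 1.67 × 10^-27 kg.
9.56 × 10^-14 m

Using the de Broglie relation λ = h/(mv):

λ = h/(mv)
λ = (6.626 × 10^-34 J·s) / (1.67 × 10^-27 kg × 4.15 × 10^6 m/s)
λ = 9.56 × 10^-14 m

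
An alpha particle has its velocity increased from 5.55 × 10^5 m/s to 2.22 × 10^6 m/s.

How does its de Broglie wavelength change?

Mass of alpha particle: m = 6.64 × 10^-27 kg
The wavelength decreases by a factor of 4.

Using λ = h/(mv):

Initial wavelength: λ₁ = h/(mv₁) = 1.80 × 10^-13 m
Final wavelength: λ₂ = h/(mv₂) = 4.50 × 10^-14 m

Since λ ∝ 1/v, when velocity increases by a factor of 4, the wavelength decreases by a factor of 4.

λ₂/λ₁ = v₁/v₂ = 1/4

The wavelength decreases by a factor of 4.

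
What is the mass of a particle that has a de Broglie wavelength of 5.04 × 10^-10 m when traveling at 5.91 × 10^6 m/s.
2.22 × 10^-31 kg

From the de Broglie relation λ = h/(mv), we solve for m:

m = h/(λv)
m = (6.626 × 10^-34 J·s) / (5.04 × 10^-10 m × 5.91 × 10^6 m/s)
m = 2.22 × 10^-31 kg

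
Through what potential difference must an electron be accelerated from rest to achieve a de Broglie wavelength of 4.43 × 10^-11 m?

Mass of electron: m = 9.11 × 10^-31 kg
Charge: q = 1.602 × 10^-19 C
766 V

From λ = h/√(2mqV), we solve for V:

λ² = h²/(2mqV)
V = h²/(2mqλ²)
V = (6.626 × 10^-34 J·s)² / (2 × 9.11 × 10^-31 kg × 1.602 × 10^-19 C × (4.43 × 10^-11 m)²)
V = 766 V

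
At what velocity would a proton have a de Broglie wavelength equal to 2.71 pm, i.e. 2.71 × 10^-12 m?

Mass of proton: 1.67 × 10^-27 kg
1.46 × 10^5 m/s

From λ = h/(mv), solve for v:

v = h/(mλ)
v = (6.626 × 10^-34 J·s) / (1.67 × 10^-27 kg × 2.71 × 10^-12 m)
v = 1.46 × 10^5 m/s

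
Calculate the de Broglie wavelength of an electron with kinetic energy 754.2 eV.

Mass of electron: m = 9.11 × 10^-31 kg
4.47 × 10^-11 m

Using λ = h/√(2mKE):

First convert KE to Joules: KE = 754.2 eV = 1.208 × 10^-16 J

λ = h/√(2mKE)
λ = (6.626 × 10^-34 J·s) / √(2 × 9.11 × 10^-31 kg × 1.208 × 10^-16 J)
λ = 4.47 × 10^-11 m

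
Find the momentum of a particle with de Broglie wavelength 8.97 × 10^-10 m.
7.39 × 10^-25 kg·m/s

From the de Broglie relation λ = h/p, we solve for p:

p = h/λ
p = (6.626 × 10^-34 J·s) / (8.97 × 10^-10 m)
p = 7.39 × 10^-25 kg·m/s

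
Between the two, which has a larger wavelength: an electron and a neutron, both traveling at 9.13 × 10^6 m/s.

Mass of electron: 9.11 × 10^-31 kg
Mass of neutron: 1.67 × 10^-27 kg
The electron has the longer wavelength.

Using λ = h/(mv), since both particles have the same velocity, the wavelength depends only on mass.

For electron: λ₁ = h/(m₁v) = 7.97 × 10^-11 m
For neutron: λ₂ = h/(m₂v) = 4.35 × 10^-14 m

Since λ ∝ 1/m at constant velocity, the lighter particle has the longer wavelength.

The electron has the longer de Broglie wavelength.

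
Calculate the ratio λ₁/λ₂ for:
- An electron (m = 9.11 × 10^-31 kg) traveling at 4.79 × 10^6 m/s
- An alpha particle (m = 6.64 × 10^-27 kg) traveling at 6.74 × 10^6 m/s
λ₁/λ₂ = 1.03 × 10^4

Using λ = h/(mv):

λ₁ = h/(m₁v₁) = 1.52 × 10^-10 m
λ₂ = h/(m₂v₂) = 1.48 × 10^-14 m

Ratio λ₁/λ₂ = (m₂v₂)/(m₁v₁)
         = (6.64 × 10^-27 kg × 6.74 × 10^6 m/s) / (9.11 × 10^-31 kg × 4.79 × 10^6 m/s)
         = 1.03 × 10^4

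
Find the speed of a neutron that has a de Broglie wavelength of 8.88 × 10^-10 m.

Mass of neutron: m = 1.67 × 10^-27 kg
4.47 × 10^2 m/s

From the de Broglie relation λ = h/(mv), we solve for v:

v = h/(mλ)
v = (6.626 × 10^-34 J·s) / (1.67 × 10^-27 kg × 8.88 × 10^-10 m)
v = 4.47 × 10^2 m/s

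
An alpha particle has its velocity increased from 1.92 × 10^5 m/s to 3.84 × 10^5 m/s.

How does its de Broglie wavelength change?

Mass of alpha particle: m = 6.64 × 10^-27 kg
The wavelength decreases by a factor of 2.

Using λ = h/(mv):

Initial wavelength: λ₁ = h/(mv₁) = 5.20 × 10^-13 m
Final wavelength: λ₂ = h/(mv₂) = 2.60 × 10^-13 m

Since λ ∝ 1/v, when velocity increases by a factor of 2, the wavelength decreases by a factor of 2.

λ₂/λ₁ = v₁/v₂ = 1/2

The wavelength decreases by a factor of 2.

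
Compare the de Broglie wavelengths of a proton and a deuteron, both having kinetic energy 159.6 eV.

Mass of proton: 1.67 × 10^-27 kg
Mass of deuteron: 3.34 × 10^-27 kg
The proton has the longer wavelength.

Using λ = h/√(2mKE):

For proton: λ₁ = h/√(2m₁KE) = 2.27 × 10^-12 m
For deuteron: λ₂ = h/√(2m₂KE) = 1.60 × 10^-12 m

Since λ ∝ 1/√m at constant kinetic energy, the lighter particle has the longer wavelength.

The proton has the longer de Broglie wavelength.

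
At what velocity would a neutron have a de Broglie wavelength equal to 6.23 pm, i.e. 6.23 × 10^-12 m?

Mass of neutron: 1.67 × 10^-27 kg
6.37 × 10^4 m/s

From λ = h/(mv), solve for v:

v = h/(mλ)
v = (6.626 × 10^-34 J·s) / (1.67 × 10^-27 kg × 6.23 × 10^-12 m)
v = 6.37 × 10^4 m/s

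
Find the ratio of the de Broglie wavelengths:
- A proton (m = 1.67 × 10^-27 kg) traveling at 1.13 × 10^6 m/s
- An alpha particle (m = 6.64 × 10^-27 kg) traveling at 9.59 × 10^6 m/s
λ₁/λ₂ = 33.7

Using λ = h/(mv):

λ₁ = h/(m₁v₁) = 3.51 × 10^-13 m
λ₂ = h/(m₂v₂) = 1.04 × 10^-14 m

Ratio λ₁/λ₂ = (m₂v₂)/(m₁v₁)
         = (6.64 × 10^-27 kg × 9.59 × 10^6 m/s) / (1.67 × 10^-27 kg × 1.13 × 10^6 m/s)
         = 33.7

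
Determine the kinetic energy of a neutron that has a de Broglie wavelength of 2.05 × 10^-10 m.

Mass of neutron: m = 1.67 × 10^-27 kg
3.13 × 10^-21 J (or 0.0195 eV)

From λ = h/√(2mKE), we solve for KE:

λ² = h²/(2mKE)
KE = h²/(2mλ²)
KE = (6.626 × 10^-34 J·s)² / (2 × 1.67 × 10^-27 kg × (2.05 × 10^-10 m)²)
KE = 3.13 × 10^-21 J
KE = 0.0195 eV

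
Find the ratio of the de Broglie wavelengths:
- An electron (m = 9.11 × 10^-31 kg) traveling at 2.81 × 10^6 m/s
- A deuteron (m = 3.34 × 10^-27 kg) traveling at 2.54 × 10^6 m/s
λ₁/λ₂ = 3.31 × 10^3

Using λ = h/(mv):

λ₁ = h/(m₁v₁) = 2.59 × 10^-10 m
λ₂ = h/(m₂v₂) = 7.81 × 10^-14 m

Ratio λ₁/λ₂ = (m₂v₂)/(m₁v₁)
         = (3.34 × 10^-27 kg × 2.54 × 10^6 m/s) / (9.11 × 10^-31 kg × 2.81 × 10^6 m/s)
         = 3.31 × 10^3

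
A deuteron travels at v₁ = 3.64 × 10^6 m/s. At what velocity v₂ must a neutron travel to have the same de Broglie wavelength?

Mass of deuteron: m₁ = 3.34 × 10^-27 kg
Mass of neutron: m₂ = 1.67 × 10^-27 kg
v₂ = 7.28 × 10^6 m/s

For equal de Broglie wavelengths: λ₁ = λ₂

h/(m₁v₁) = h/(m₂v₂)
m₁v₁ = m₂v₂
v₂ = v₁ · (m₁/m₂)

v₂ = 3.64 × 10^6 m/s × (3.34 × 10^-27 kg / 1.67 × 10^-27 kg)
v₂ = 7.28 × 10^6 m/s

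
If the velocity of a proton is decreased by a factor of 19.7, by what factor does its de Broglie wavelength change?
The wavelength increases by a factor of 19.7.

From λ = h/(mv), the wavelength is inversely proportional to velocity:

λ ∝ 1/v

If v → v/19.7, then λ → 19.7λ

When velocity is decreased by a factor of 19.7, the wavelength increases by a factor of 19.7.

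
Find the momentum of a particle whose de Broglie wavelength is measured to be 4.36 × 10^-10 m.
1.52 × 10^-24 kg·m/s

From the de Broglie relation λ = h/p, we solve for p:

p = h/λ
p = (6.626 × 10^-34 J·s) / (4.36 × 10^-10 m)
p = 1.52 × 10^-24 kg·m/s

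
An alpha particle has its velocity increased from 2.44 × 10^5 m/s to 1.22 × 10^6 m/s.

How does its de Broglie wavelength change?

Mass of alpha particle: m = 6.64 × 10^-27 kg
The wavelength decreases by a factor of 5.

Using λ = h/(mv):

Initial wavelength: λ₁ = h/(mv₁) = 4.09 × 10^-13 m
Final wavelength: λ₂ = h/(mv₂) = 8.18 × 10^-14 m

Since λ ∝ 1/v, when velocity increases by a factor of 5, the wavelength decreases by a factor of 5.

λ₂/λ₁ = v₁/v₂ = 1/5

The wavelength decreases by a factor of 5.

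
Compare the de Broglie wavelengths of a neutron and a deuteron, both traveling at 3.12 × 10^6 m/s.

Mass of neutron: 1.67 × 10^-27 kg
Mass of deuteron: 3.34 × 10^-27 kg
The neutron has the longer wavelength.

Using λ = h/(mv), since both particles have the same velocity, the wavelength depends only on mass.

For neutron: λ₁ = h/(m₁v) = 1.27 × 10^-13 m
For deuteron: λ₂ = h/(m₂v) = 6.36 × 10^-14 m

Since λ ∝ 1/m at constant velocity, the lighter particle has the longer wavelength.

The neutron has the longer de Broglie wavelength.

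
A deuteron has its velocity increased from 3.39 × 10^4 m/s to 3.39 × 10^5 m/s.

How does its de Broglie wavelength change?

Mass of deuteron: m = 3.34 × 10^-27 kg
The wavelength decreases by a factor of 10.

Using λ = h/(mv):

Initial wavelength: λ₁ = h/(mv₁) = 5.85 × 10^-12 m
Final wavelength: λ₂ = h/(mv₂) = 5.85 × 10^-13 m

Since λ ∝ 1/v, when velocity increases by a factor of 10, the wavelength decreases by a factor of 10.

λ₂/λ₁ = v₁/v₂ = 1/10

The wavelength decreases by a factor of 10.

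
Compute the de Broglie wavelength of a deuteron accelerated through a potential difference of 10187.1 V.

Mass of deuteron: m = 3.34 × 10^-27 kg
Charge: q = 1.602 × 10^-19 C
2.01 × 10^-13 m

When a particle is accelerated through voltage V, it gains kinetic energy KE = qV.

The de Broglie wavelength is then λ = h/√(2mqV):

λ = h/√(2mqV)
λ = (6.626 × 10^-34 J·s) / √(2 × 3.34 × 10^-27 kg × 1.602 × 10^-19 C × 10187.1 V)
λ = 2.01 × 10^-13 m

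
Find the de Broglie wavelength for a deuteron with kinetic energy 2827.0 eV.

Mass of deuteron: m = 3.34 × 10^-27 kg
3.81 × 10^-13 m

Using λ = h/√(2mKE):

First convert KE to Joules: KE = 2827.0 eV = 4.529 × 10^-16 J

λ = h/√(2mKE)
λ = (6.626 × 10^-34 J·s) / √(2 × 3.34 × 10^-27 kg × 4.529 × 10^-16 J)
λ = 3.81 × 10^-13 m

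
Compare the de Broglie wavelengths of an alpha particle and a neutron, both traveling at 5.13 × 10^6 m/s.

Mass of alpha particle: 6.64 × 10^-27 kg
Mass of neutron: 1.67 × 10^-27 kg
The neutron has the longer wavelength.

Using λ = h/(mv), since both particles have the same velocity, the wavelength depends only on mass.

For alpha particle: λ₁ = h/(m₁v) = 1.95 × 10^-14 m
For neutron: λ₂ = h/(m₂v) = 7.73 × 10^-14 m

Since λ ∝ 1/m at constant velocity, the lighter particle has the longer wavelength.

The neutron has the longer de Broglie wavelength.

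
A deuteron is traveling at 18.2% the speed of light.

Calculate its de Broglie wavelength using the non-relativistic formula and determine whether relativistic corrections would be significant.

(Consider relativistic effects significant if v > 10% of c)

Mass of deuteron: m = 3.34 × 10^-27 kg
Yes, relativistic corrections are needed.

Using the non-relativistic de Broglie formula λ = h/(mv):

v = 18.2% × c = 5.456 × 10^7 m/s

λ = h/(mv)
λ = (6.626 × 10^-34 J·s) / (3.34 × 10^-27 kg × 5.456 × 10^7 m/s)
λ = 3.64 × 10^-15 m

Since v = 18.2% of c > 10% of c, relativistic corrections ARE significant and the actual wavelength would differ from this non-relativistic estimate.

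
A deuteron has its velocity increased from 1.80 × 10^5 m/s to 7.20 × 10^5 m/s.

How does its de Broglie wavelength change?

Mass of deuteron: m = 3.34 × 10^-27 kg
The wavelength decreases by a factor of 4.

Using λ = h/(mv):

Initial wavelength: λ₁ = h/(mv₁) = 1.10 × 10^-12 m
Final wavelength: λ₂ = h/(mv₂) = 2.76 × 10^-13 m

Since λ ∝ 1/v, when velocity increases by a factor of 4, the wavelength decreases by a factor of 4.

λ₂/λ₁ = v₁/v₂ = 1/4

The wavelength decreases by a factor of 4.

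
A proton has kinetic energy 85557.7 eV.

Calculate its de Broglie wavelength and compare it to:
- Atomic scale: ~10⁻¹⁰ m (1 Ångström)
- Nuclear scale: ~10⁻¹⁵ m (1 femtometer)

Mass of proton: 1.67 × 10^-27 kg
λ = 9.79 × 10^-14 m, which is between nuclear and atomic scales.

Using λ = h/√(2mKE):

KE = 85557.7 eV = 1.371 × 10^-14 J

λ = h/√(2mKE)
λ = (6.626 × 10^-34 J·s) / √(2 × 1.67 × 10^-27 kg × 1.371 × 10^-14 J)
λ = 9.79 × 10^-14 m

Comparison:
- Atomic scale (10⁻¹⁰ m): λ is 0.00098× this size
- Nuclear scale (10⁻¹⁵ m): λ is 98× this size

The wavelength is between nuclear and atomic scales.

This wavelength is appropriate for probing atomic structure but too large for nuclear physics experiments.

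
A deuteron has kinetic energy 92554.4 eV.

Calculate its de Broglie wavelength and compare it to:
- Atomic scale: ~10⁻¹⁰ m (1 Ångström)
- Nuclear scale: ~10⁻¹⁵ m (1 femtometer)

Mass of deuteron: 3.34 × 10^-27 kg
λ = 6.66 × 10^-14 m, which is between nuclear and atomic scales.

Using λ = h/√(2mKE):

KE = 92554.4 eV = 1.483 × 10^-14 J

λ = h/√(2mKE)
λ = (6.626 × 10^-34 J·s) / √(2 × 3.34 × 10^-27 kg × 1.483 × 10^-14 J)
λ = 6.66 × 10^-14 m

Comparison:
- Atomic scale (10⁻¹⁰ m): λ is 0.00067× this size
- Nuclear scale (10⁻¹⁵ m): λ is 67× this size

The wavelength is between nuclear and atomic scales.

This wavelength is appropriate for probing atomic structure but too large for nuclear physics experiments.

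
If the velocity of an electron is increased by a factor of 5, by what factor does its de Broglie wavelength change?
The wavelength decreases by a factor of 5.

From λ = h/(mv), the wavelength is inversely proportional to velocity:

λ ∝ 1/v

If v → 5v, then λ → λ/5

When velocity is increased by a factor of 5, the wavelength decreases by a factor of 5.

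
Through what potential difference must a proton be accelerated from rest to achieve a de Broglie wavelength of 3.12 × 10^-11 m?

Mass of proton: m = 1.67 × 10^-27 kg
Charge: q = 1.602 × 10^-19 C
8.43 × 10^-1 V

From λ = h/√(2mqV), we solve for V:

λ² = h²/(2mqV)
V = h²/(2mqλ²)
V = (6.626 × 10^-34 J·s)² / (2 × 1.67 × 10^-27 kg × 1.602 × 10^-19 C × (3.12 × 10^-11 m)²)
V = 8.43 × 10^-1 V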